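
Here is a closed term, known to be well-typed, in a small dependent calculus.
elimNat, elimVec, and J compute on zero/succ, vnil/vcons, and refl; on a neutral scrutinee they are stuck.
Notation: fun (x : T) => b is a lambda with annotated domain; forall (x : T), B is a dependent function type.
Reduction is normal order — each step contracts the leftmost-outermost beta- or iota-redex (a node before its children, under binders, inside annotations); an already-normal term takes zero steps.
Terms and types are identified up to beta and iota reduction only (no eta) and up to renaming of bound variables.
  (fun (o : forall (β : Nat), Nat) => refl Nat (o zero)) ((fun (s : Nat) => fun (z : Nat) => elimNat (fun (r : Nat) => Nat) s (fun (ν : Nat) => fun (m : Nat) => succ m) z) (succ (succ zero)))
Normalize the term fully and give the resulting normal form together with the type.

resulting normal form:
  refl Nat (succ (succ zero))
type:
  Eq Nat (succ (succ zero)) (succ (succ zero))
observation: reduction starts at a beta-redex, and 4 normal-order steps reach the normal form.


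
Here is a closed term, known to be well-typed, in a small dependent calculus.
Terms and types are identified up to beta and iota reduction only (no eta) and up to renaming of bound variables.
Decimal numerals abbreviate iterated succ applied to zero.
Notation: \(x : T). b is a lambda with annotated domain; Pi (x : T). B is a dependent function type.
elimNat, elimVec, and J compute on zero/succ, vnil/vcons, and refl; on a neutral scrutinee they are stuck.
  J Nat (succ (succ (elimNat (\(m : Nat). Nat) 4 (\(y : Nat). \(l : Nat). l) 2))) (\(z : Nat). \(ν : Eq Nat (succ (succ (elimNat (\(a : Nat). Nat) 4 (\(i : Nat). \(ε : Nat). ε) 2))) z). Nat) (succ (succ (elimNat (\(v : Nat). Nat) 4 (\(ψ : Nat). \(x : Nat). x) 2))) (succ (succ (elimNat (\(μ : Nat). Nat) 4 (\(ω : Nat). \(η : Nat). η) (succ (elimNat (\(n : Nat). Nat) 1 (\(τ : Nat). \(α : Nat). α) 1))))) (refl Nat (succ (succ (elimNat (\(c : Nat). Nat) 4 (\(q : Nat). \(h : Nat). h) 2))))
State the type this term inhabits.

the term's type:
  Nat


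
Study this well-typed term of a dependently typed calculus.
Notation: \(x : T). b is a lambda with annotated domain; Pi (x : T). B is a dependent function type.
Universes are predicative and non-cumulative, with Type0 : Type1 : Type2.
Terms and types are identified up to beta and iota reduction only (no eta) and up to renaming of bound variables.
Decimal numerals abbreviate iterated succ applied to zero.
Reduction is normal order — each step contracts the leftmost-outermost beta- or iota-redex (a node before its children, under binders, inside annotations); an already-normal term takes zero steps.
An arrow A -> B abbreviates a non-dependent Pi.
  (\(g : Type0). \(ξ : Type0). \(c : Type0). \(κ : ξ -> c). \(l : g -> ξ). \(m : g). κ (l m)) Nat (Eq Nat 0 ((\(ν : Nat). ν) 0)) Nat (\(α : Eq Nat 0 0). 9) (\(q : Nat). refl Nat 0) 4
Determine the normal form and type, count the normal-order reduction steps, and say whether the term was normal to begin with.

reduced normal form:
  9
inferred type:
  Nat
normal-order step count: 7
already normal: no
first contracted redex: a beta-redex


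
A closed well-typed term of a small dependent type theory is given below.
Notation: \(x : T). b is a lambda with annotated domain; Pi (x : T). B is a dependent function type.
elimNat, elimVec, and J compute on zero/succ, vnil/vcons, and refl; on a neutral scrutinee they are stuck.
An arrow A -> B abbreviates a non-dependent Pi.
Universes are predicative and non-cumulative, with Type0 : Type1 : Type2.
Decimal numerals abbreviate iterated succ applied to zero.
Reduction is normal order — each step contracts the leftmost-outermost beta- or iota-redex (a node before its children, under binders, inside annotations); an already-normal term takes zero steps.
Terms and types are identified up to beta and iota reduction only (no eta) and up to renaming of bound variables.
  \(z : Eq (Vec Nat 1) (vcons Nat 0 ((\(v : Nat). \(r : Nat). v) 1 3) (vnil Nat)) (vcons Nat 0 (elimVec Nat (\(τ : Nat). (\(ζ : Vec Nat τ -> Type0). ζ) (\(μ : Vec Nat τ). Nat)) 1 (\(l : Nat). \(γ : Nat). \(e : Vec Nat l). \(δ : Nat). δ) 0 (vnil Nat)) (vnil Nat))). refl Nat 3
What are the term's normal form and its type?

reduced normal form:
  \(z : Eq (Vec Nat 1) (vcons Nat 0 1 (vnil Nat)) (vcons Nat 0 1 (vnil Nat))). refl Nat 3
the term's type:
  Eq (Vec Nat 1) (vcons Nat 0 1 (vnil Nat)) (vcons Nat 0 1 (vnil Nat)) -> Eq Nat 3 3
observation: the term reaches its normal form after 3 normal-order steps.


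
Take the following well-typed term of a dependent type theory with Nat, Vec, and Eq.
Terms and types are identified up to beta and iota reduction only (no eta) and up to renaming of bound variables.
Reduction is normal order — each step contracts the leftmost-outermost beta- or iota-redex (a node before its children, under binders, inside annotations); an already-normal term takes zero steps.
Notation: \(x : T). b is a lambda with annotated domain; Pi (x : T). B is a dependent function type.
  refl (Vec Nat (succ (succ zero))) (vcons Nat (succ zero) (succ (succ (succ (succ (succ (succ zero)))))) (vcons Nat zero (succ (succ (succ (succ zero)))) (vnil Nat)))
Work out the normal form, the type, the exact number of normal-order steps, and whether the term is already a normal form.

reduced normal form:
  refl (Vec Nat (succ (succ zero))) (vcons Nat (succ zero) (succ (succ (succ (succ (succ (succ zero)))))) (vcons Nat zero (succ (succ (succ (succ zero)))) (vnil Nat)))
the term's type:
  Eq (Vec Nat (succ (succ zero))) (vcons Nat (succ zero) (succ (succ (succ (succ (succ (succ zero)))))) (vcons Nat zero (succ (succ (succ (succ zero)))) (vnil Nat))) (vcons Nat (succ zero) (succ (succ (succ (succ (succ (succ zero)))))) (vcons Nat zero (succ (succ (succ (succ zero)))) (vnil Nat)))
normal-order step count: 0
already normal: yes


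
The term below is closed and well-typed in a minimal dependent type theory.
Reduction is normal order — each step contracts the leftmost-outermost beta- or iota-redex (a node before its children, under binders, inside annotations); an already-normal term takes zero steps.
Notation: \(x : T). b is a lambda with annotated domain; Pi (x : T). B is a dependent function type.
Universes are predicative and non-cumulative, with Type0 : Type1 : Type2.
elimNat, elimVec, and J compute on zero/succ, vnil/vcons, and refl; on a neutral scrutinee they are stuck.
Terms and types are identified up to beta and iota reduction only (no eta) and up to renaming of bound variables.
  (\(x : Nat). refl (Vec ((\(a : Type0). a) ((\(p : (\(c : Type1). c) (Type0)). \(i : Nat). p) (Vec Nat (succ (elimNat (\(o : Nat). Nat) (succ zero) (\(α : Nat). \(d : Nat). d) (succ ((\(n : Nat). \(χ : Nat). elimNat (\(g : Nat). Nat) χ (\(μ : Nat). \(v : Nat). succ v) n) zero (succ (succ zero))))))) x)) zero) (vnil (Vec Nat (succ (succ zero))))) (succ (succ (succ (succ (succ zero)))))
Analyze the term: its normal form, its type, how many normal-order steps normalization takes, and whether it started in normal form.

reduced normal form:
  refl (Vec (Vec Nat (succ (succ zero))) zero) (vnil (Vec Nat (succ (succ zero))))
type:
  Eq (Vec (Vec Nat (succ (succ zero))) zero) (vnil (Vec Nat (succ (succ zero)))) (vnil (Vec Nat (succ (succ zero))))
reduction steps (normal order): 17
started in normal form: no
first redex: a beta-redex


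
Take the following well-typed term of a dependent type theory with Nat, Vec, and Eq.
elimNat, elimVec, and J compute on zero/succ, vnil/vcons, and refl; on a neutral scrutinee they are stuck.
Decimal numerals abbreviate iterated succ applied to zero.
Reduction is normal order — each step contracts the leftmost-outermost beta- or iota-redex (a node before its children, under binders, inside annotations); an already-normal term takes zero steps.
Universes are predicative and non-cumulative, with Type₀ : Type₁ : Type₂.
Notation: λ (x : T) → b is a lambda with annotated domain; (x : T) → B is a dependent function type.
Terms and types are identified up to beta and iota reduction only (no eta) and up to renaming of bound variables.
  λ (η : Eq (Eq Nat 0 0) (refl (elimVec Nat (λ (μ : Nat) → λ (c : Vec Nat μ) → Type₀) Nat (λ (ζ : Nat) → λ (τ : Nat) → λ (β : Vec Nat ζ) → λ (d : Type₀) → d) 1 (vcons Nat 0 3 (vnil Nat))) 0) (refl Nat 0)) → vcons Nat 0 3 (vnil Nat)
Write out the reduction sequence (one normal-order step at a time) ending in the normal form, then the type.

normal-order reduction:
  λ (η : Eq (Eq Nat 0 0) (refl (elimVec Nat (λ (μ : Nat) → λ (c : Vec Nat μ) → Type₀) Nat (λ (ζ : Nat) → λ (τ : Nat) → λ (β : Vec Nat ζ) → λ (d : Type₀) → d) 1 (vcons Nat 0 3 (vnil Nat))) 0) (refl Nat 0)) → vcons Nat 0 3 (vnil Nat)
  ~> λ (η : Eq (Eq Nat 0 0) (refl ((λ (μ : Nat) → λ (c : Nat) → λ (ζ : Vec Nat μ) → λ (τ : Type₀) → τ) 0 3 (vnil Nat) (elimVec Nat (λ (β : Nat) → λ (d : Vec Nat β) → Type₀) Nat (λ (κ : Nat) → λ (ξ : Nat) → λ (α : Vec Nat κ) → λ (χ : Type₀) → χ) 0 (vnil Nat))) 0) (refl Nat 0)) → vcons Nat 0 3 (vnil Nat)
  ~> λ (η : Eq (Eq Nat 0 0) (refl ((λ (μ : Nat) → λ (c : Vec Nat 0) → λ (ζ : Type₀) → ζ) 3 (vnil Nat) (elimVec Nat (λ (τ : Nat) → λ (β : Vec Nat τ) → Type₀) Nat (λ (d : Nat) → λ (κ : Nat) → λ (ξ : Vec Nat d) → λ (α : Type₀) → α) 0 (vnil Nat))) 0) (refl Nat 0)) → vcons Nat 0 3 (vnil Nat)
  ~> λ (η : Eq (Eq Nat 0 0) (refl ((λ (μ : Vec Nat 0) → λ (c : Type₀) → c) (vnil Nat) (elimVec Nat (λ (ζ : Nat) → λ (τ : Vec Nat ζ) → Type₀) Nat (λ (β : Nat) → λ (d : Nat) → λ (κ : Vec Nat β) → λ (ξ : Type₀) → ξ) 0 (vnil Nat))) 0) (refl Nat 0)) → vcons Nat 0 3 (vnil Nat)
  ~> λ (η : Eq (Eq Nat 0 0) (refl ((λ (μ : Type₀) → μ) (elimVec Nat (λ (c : Nat) → λ (ζ : Vec Nat c) → Type₀) Nat (λ (τ : Nat) → λ (β : Nat) → λ (d : Vec Nat τ) → λ (κ : Type₀) → κ) 0 (vnil Nat))) 0) (refl Nat 0)) → vcons Nat 0 3 (vnil Nat)
  ~> λ (η : Eq (Eq Nat 0 0) (refl (elimVec Nat (λ (μ : Nat) → λ (c : Vec Nat μ) → Type₀) Nat (λ (ζ : Nat) → λ (τ : Nat) → λ (β : Vec Nat ζ) → λ (d : Type₀) → d) 0 (vnil Nat)) 0) (refl Nat 0)) → vcons Nat 0 3 (vnil Nat)
  ~> λ (η : Eq (Eq Nat 0 0) (refl Nat 0) (refl Nat 0)) → vcons Nat 0 3 (vnil Nat)
inferred type:
  (η : Eq (Eq Nat 0 0) (refl Nat 0) (refl Nat 0)) → Vec Nat 1


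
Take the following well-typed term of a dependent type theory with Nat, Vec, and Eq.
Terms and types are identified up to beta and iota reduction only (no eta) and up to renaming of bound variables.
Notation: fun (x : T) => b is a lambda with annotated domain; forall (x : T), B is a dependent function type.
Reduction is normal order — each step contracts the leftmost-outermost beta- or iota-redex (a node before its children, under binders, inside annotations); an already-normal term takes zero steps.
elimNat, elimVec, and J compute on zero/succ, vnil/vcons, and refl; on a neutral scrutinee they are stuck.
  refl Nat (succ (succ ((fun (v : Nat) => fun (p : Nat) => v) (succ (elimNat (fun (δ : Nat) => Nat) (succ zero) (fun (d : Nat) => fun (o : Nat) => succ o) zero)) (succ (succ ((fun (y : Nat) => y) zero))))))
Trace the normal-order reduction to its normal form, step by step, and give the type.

reduction (normal order):
  refl Nat (succ (succ ((fun (v : Nat) => fun (p : Nat) => v) (succ (elimNat (fun (δ : Nat) => Nat) (succ zero) (fun (d : Nat) => fun (o : Nat) => succ o) zero)) (succ (succ ((fun (y : Nat) => y) zero))))))
  ~> refl Nat (succ (succ ((fun (v : Nat) => succ (elimNat (fun (p : Nat) => Nat) (succ zero) (fun (δ : Nat) => fun (d : Nat) => succ d) zero)) (succ (succ ((fun (o : Nat) => o) zero))))))
  ~> refl Nat (succ (succ (succ (elimNat (fun (v : Nat) => Nat) (succ zero) (fun (p : Nat) => fun (δ : Nat) => succ δ) zero))))
  ~> refl Nat (succ (succ (succ (succ zero))))
the term's type:
  Eq Nat (succ (succ (succ (succ zero)))) (succ (succ (succ (succ zero))))


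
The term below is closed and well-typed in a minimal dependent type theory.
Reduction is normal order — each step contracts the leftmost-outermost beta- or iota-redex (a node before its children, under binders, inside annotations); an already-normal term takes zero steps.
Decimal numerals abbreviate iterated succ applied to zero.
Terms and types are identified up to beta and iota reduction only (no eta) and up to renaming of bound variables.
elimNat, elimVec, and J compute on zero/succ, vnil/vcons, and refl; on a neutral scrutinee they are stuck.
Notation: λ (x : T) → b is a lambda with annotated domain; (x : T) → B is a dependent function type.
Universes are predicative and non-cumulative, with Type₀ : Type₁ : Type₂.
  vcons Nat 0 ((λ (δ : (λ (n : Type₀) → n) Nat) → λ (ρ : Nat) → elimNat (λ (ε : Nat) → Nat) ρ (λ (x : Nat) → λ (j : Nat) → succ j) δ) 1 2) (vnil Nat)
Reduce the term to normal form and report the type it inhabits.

normal form:
  vcons Nat 0 3 (vnil Nat)
inferred type:
  Vec Nat 1
observation: contracting a beta-redex first, the term normalizes in 6 steps.


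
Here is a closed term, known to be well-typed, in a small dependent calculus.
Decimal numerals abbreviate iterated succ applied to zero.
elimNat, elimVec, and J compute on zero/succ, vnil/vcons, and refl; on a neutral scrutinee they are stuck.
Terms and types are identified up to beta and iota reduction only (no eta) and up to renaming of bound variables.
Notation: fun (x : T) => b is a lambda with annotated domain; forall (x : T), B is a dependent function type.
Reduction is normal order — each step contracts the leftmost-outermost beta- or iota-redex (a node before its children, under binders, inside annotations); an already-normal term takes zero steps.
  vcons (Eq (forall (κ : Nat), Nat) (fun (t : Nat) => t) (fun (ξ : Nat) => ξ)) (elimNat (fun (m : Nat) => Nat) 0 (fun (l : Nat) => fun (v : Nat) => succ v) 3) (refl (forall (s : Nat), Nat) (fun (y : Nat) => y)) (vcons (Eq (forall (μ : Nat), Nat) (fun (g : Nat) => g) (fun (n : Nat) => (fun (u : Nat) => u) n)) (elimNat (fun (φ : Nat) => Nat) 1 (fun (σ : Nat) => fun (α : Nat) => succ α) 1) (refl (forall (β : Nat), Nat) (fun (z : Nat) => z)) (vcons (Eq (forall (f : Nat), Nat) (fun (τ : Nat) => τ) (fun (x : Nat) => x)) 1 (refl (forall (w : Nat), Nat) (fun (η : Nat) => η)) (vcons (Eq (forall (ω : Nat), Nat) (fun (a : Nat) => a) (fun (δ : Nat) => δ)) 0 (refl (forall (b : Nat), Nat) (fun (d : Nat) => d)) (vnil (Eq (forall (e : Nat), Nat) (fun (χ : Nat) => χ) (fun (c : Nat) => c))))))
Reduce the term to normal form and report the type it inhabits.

reduced normal form:
  vcons (Eq (forall (κ : Nat), Nat) (fun (t : Nat) => t) (fun (ξ : Nat) => ξ)) 3 (refl (forall (m : Nat), Nat) (fun (l : Nat) => l)) (vcons (Eq (forall (v : Nat), Nat) (fun (s : Nat) => s) (fun (y : Nat) => y)) 2 (refl (forall (μ : Nat), Nat) (fun (g : Nat) => g)) (vcons (Eq (forall (n : Nat), Nat) (fun (u : Nat) => u) (fun (φ : Nat) => φ)) 1 (refl (forall (σ : Nat), Nat) (fun (α : Nat) => α)) (vcons (Eq (forall (β : Nat), Nat) (fun (z : Nat) => z) (fun (f : Nat) => f)) 0 (refl (forall (τ : Nat), Nat) (fun (x : Nat) => x)) (vnil (Eq (forall (w : Nat), Nat) (fun (η : Nat) => η) (fun (ω : Nat) => ω))))))
type:
  Vec (Eq (forall (κ : Nat), Nat) (fun (t : Nat) => t) (fun (ξ : Nat) => ξ)) 4


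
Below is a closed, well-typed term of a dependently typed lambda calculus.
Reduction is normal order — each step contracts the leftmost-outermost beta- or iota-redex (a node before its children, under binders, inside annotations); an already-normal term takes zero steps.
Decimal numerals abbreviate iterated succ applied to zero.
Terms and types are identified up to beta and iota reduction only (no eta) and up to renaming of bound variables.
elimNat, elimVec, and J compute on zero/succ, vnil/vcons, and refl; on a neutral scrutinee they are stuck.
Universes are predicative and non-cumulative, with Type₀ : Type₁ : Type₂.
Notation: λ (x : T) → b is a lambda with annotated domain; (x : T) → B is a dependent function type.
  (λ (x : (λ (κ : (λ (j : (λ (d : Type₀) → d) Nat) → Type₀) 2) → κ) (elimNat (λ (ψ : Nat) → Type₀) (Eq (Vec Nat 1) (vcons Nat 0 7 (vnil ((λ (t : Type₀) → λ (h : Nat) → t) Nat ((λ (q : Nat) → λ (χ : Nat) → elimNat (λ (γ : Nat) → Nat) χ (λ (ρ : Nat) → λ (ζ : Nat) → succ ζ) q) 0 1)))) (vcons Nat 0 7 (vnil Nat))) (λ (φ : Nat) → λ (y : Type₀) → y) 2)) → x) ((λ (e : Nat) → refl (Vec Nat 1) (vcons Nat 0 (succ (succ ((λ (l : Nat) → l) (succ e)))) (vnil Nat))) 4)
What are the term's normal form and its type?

resulting normal form:
  refl (Vec Nat 1) (vcons Nat 0 7 (vnil Nat))
inferred type:
  Eq (Vec Nat 1) (vcons Nat 0 7 (vnil Nat)) (vcons Nat 0 7 (vnil Nat))


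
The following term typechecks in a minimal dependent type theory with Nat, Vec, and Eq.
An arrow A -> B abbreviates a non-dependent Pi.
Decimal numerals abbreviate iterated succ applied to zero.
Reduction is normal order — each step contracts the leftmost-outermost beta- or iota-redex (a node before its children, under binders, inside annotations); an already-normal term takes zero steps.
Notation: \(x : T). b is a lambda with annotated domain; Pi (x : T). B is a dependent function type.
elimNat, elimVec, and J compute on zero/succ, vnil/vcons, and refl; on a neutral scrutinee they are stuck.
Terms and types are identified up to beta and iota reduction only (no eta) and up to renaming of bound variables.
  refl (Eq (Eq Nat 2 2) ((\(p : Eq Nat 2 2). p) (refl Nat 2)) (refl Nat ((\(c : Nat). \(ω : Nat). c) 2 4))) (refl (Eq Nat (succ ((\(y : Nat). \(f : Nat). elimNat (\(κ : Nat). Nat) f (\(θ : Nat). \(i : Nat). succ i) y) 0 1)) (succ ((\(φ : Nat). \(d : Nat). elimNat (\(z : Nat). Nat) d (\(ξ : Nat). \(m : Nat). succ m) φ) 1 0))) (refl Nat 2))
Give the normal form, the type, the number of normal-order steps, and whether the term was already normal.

resulting normal form:
  refl (Eq (Eq Nat 2 2) (refl Nat 2) (refl Nat 2)) (refl (Eq Nat 2 2) (refl Nat 2))
inferred type:
  Eq (Eq (Eq Nat 2 2) (refl Nat 2) (refl Nat 2)) (refl (Eq Nat 2 2) (refl Nat 2)) (refl (Eq Nat 2 2) (refl Nat 2))
steps to reach normal form (normal order): 12
already normal: no
first redex: a beta-redex


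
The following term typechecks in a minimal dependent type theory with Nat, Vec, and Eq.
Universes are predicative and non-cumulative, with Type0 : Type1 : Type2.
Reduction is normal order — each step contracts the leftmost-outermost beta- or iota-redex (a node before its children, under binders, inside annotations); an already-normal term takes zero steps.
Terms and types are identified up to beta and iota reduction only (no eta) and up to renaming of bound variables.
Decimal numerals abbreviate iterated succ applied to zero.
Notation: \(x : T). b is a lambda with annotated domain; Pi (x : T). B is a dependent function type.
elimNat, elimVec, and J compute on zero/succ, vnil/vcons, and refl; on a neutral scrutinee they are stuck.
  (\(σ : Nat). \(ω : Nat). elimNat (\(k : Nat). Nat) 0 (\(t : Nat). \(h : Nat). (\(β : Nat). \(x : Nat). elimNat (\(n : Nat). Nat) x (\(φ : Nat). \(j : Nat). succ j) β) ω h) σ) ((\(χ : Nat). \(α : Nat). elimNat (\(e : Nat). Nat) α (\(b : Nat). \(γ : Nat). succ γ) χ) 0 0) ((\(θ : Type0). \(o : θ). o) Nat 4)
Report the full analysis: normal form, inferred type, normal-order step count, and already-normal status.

resulting normal form:
  0
the term's type:
  Nat
steps to reach normal form (normal order): 23
already normal: no
first redex: a beta-redex


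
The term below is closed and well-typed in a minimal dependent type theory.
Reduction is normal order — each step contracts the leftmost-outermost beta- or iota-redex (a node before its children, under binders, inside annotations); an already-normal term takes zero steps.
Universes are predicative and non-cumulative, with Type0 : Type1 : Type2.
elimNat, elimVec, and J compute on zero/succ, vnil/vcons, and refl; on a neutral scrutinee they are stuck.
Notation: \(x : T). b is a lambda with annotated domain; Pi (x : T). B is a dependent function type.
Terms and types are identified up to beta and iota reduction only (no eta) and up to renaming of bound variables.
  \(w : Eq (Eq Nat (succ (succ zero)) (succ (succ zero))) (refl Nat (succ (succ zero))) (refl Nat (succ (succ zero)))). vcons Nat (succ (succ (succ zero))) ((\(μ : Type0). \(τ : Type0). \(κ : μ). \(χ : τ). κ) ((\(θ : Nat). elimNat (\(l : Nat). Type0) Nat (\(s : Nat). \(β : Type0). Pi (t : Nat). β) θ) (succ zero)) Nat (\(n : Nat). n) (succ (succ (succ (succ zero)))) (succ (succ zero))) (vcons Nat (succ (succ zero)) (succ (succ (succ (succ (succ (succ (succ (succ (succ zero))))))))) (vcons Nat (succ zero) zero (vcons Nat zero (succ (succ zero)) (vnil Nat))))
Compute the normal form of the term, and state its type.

resulting normal form:
  \(w : Eq (Eq Nat (succ (succ zero)) (succ (succ zero))) (refl Nat (succ (succ zero))) (refl Nat (succ (succ zero)))). vcons Nat (succ (succ (succ zero))) (succ (succ zero)) (vcons Nat (succ (succ zero)) (succ (succ (succ (succ (succ (succ (succ (succ (succ zero))))))))) (vcons Nat (succ zero) zero (vcons Nat zero (succ (succ zero)) (vnil Nat))))
the term's type:
  Pi (w : Eq (Eq Nat (succ (succ zero)) (succ (succ zero))) (refl Nat (succ (succ zero))) (refl Nat (succ (succ zero)))). Vec Nat (succ (succ (succ (succ zero))))


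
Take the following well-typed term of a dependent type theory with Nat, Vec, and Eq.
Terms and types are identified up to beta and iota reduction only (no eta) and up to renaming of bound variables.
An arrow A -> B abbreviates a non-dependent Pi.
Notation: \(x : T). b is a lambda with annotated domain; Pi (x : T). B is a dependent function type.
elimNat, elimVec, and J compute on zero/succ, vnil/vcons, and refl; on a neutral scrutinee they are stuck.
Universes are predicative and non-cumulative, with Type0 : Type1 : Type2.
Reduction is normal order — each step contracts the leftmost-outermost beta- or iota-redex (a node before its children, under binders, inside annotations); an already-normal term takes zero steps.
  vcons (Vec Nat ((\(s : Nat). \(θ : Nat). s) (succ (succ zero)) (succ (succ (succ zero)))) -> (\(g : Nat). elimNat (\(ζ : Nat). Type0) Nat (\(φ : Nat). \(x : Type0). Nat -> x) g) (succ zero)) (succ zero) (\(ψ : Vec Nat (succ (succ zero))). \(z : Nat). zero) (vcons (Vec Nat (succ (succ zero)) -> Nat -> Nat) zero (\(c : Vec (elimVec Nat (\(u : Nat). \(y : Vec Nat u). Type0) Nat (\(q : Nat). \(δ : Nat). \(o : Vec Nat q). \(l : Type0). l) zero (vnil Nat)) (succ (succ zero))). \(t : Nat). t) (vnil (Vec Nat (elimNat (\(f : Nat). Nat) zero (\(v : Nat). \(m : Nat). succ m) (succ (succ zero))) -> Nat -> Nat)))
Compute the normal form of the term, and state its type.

resulting normal form:
  vcons (Vec Nat (succ (succ zero)) -> Nat -> Nat) (succ zero) (\(s : Vec Nat (succ (succ zero))). \(θ : Nat). zero) (vcons (Vec Nat (succ (succ zero)) -> Nat -> Nat) zero (\(g : Vec Nat (succ (succ zero))). \(ζ : Nat). ζ) (vnil (Vec Nat (succ (succ zero)) -> Nat -> Nat)))
the term's type:
  Vec (Vec Nat (succ (succ zero)) -> Nat -> Nat) (succ (succ zero))
observation: 15 normal-order steps separate the term from its normal form.


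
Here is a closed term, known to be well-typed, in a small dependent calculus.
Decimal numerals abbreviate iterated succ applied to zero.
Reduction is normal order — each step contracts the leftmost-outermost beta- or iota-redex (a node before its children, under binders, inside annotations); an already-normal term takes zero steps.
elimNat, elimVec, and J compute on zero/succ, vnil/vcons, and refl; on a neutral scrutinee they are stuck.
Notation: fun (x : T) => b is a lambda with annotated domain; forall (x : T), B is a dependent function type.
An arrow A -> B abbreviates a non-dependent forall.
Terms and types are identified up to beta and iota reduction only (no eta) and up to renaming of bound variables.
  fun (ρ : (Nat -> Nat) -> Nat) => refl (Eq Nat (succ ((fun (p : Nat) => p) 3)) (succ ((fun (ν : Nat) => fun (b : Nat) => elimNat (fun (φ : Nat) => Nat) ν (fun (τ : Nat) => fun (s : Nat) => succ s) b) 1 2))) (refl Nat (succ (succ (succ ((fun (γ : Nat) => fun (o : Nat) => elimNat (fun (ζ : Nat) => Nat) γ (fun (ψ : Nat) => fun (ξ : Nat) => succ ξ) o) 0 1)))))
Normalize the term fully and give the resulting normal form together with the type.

normal form:
  fun (ρ : (Nat -> Nat) -> Nat) => refl (Eq Nat 4 4) (refl Nat 4)
inferred type:
  ((Nat -> Nat) -> Nat) -> Eq (Eq Nat 4 4) (refl Nat 4) (refl Nat 4)


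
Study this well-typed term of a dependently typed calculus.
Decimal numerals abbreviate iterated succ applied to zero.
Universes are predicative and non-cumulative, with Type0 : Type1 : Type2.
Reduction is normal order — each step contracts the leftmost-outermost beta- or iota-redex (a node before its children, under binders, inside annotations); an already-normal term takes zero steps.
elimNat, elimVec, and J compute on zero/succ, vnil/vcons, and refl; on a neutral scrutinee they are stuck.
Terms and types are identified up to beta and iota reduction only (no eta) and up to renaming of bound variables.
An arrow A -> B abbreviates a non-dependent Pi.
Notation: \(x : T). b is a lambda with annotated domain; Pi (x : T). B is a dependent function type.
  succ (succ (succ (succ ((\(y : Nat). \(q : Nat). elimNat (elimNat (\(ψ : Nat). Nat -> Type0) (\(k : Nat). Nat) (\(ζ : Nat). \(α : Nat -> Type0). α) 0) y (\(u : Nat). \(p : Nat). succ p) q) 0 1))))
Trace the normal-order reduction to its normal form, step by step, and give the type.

normal-order reduction:
  succ (succ (succ (succ ((\(y : Nat). \(q : Nat). elimNat (elimNat (\(ψ : Nat). Nat -> Type0) (\(k : Nat). Nat) (\(ζ : Nat). \(α : Nat -> Type0). α) 0) y (\(u : Nat). \(p : Nat). succ p) q) 0 1))))
  ~> succ (succ (succ (succ ((\(y : Nat). elimNat (elimNat (\(q : Nat). Nat -> Type0) (\(ψ : Nat). Nat) (\(k : Nat). \(ζ : Nat -> Type0). ζ) 0) 0 (\(α : Nat). \(u : Nat). succ u) y) 1))))
  ~> succ (succ (succ (succ (elimNat (elimNat (\(y : Nat). Nat -> Type0) (\(q : Nat). Nat) (\(ψ : Nat). \(k : Nat -> Type0). k) 0) 0 (\(ζ : Nat). \(α : Nat). succ α) 1))))
  ~> succ (succ (succ (succ ((\(y : Nat). \(q : Nat). succ q) 0 (elimNat (elimNat (\(ψ : Nat). Nat -> Type0) (\(k : Nat). Nat) (\(ζ : Nat). \(α : Nat -> Type0). α) 0) 0 (\(u : Nat). \(p : Nat). succ p) 0)))))
  ~> succ (succ (succ (succ ((\(y : Nat). succ y) (elimNat (elimNat (\(q : Nat). Nat -> Type0) (\(ψ : Nat). Nat) (\(k : Nat). \(ζ : Nat -> Type0). ζ) 0) 0 (\(α : Nat). \(u : Nat). succ u) 0)))))
  ~> succ (succ (succ (succ (succ (elimNat (elimNat (\(y : Nat). Nat -> Type0) (\(q : Nat). Nat) (\(ψ : Nat). \(k : Nat -> Type0). k) 0) 0 (\(ζ : Nat). \(α : Nat). succ α) 0)))))
  ~> 5
inferred type:
  Nat


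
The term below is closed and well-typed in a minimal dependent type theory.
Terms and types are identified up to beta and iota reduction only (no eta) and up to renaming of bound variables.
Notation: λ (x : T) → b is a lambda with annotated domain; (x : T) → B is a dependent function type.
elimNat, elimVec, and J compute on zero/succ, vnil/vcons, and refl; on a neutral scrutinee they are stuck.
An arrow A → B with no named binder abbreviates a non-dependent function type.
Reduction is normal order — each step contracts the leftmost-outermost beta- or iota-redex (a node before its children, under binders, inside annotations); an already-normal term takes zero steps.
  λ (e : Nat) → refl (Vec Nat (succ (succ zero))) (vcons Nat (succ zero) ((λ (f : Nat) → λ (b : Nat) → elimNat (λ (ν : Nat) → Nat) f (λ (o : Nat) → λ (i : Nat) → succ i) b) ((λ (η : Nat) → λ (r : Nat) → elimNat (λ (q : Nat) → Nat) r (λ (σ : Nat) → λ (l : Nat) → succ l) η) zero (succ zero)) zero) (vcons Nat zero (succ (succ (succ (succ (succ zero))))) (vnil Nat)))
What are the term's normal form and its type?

reduced normal form:
  λ (e : Nat) → refl (Vec Nat (succ (succ zero))) (vcons Nat (succ zero) (succ zero) (vcons Nat zero (succ (succ (succ (succ (succ zero))))) (vnil Nat)))
the term's type:
  Nat → Eq (Vec Nat (succ (succ zero))) (vcons Nat (succ zero) (succ zero) (vcons Nat zero (succ (succ (succ (succ (succ zero))))) (vnil Nat))) (vcons Nat (succ zero) (succ zero) (vcons Nat zero (succ (succ (succ (succ (succ zero))))) (vnil Nat)))
observation: the first redex contracted is a beta-redex; the normal form is reached in 6 normal-order steps.


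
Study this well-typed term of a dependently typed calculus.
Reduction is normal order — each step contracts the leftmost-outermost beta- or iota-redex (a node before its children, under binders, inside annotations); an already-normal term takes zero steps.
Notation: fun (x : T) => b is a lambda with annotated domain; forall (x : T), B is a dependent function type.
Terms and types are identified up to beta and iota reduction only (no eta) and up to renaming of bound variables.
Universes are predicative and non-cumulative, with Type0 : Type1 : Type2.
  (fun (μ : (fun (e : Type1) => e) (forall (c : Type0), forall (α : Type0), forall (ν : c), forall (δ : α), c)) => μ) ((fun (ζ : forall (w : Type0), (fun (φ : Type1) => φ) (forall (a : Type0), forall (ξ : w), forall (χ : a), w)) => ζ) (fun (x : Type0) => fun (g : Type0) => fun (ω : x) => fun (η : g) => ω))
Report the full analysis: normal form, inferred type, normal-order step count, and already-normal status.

normal form:
  fun (μ : Type0) => fun (e : Type0) => fun (c : μ) => fun (α : e) => c
type:
  forall (μ : Type0), forall (e : Type0), forall (c : μ), forall (α : e), μ
steps to reach normal form (normal order): 2
term was already normal: no
first contracted redex: a beta-redex


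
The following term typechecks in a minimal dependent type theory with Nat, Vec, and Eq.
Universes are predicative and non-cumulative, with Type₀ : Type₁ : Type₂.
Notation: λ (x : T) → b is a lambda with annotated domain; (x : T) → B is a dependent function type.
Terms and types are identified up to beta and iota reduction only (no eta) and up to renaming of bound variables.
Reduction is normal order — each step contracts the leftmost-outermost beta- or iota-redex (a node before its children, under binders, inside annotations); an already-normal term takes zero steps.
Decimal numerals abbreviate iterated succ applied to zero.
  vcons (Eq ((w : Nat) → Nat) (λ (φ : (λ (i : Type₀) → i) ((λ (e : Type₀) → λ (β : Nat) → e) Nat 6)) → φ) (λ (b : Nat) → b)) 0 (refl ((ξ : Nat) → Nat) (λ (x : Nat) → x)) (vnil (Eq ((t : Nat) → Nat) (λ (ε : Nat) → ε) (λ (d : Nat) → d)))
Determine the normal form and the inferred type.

reduced normal form:
  vcons (Eq ((w : Nat) → Nat) (λ (φ : Nat) → φ) (λ (i : Nat) → i)) 0 (refl ((e : Nat) → Nat) (λ (β : Nat) → β)) (vnil (Eq ((b : Nat) → Nat) (λ (ξ : Nat) → ξ) (λ (x : Nat) → x)))
the term's type:
  Vec (Eq ((w : Nat) → Nat) (λ (φ : Nat) → φ) (λ (i : Nat) → i)) 1
observation: contracting a beta-redex first, the term normalizes in 3 steps.


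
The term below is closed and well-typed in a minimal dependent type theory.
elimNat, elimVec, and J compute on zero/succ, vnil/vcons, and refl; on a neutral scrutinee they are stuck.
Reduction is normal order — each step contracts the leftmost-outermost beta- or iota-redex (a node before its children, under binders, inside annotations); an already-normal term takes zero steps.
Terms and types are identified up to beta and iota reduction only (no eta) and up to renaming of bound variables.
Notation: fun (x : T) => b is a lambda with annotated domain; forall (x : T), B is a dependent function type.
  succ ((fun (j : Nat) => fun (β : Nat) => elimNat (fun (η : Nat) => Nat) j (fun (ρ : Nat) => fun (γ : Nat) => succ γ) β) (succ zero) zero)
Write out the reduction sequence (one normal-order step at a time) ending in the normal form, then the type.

normal-order reduction:
  succ ((fun (j : Nat) => fun (β : Nat) => elimNat (fun (η : Nat) => Nat) j (fun (ρ : Nat) => fun (γ : Nat) => succ γ) β) (succ zero) zero)
  ~> succ ((fun (j : Nat) => elimNat (fun (β : Nat) => Nat) (succ zero) (fun (η : Nat) => fun (ρ : Nat) => succ ρ) j) zero)
  ~> succ (elimNat (fun (j : Nat) => Nat) (succ zero) (fun (β : Nat) => fun (η : Nat) => succ η) zero)
  ~> succ (succ zero)
inferred type:
  Nat


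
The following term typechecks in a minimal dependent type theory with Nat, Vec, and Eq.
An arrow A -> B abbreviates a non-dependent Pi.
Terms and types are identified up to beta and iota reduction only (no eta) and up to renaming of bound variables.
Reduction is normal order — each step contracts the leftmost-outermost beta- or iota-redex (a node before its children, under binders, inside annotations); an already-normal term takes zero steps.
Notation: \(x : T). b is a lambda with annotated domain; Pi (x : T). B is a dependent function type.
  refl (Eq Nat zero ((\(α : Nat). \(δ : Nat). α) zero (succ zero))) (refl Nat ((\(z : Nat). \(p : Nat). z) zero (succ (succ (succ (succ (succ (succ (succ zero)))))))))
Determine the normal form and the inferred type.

normal form:
  refl (Eq Nat zero zero) (refl Nat zero)
the term's type:
  Eq (Eq Nat zero zero) (refl Nat zero) (refl Nat zero)
observation: the leftmost-outermost redex is a beta-redex, and normalization takes 4 steps.


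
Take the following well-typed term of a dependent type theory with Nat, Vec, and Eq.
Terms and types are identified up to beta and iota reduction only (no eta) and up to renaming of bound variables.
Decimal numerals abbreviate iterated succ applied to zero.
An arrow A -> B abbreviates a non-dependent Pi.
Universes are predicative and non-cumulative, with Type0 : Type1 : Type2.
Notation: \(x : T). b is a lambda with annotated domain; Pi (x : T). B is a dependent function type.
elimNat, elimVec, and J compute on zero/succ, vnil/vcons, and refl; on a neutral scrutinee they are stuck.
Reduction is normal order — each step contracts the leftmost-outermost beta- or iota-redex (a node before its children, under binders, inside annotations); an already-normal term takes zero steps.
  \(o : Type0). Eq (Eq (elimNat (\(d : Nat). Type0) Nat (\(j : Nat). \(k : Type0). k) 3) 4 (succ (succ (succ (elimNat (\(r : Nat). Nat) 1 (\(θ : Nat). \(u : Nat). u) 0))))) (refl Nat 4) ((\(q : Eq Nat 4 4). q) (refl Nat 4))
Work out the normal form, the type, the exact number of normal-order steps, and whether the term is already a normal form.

normal form:
  \(o : Type0). Eq (Eq Nat 4 4) (refl Nat 4) (refl Nat 4)
type:
  Type0 -> Type0
steps to reach normal form (normal order): 12
term was already normal: no
first redex: an elimNat iota-redex


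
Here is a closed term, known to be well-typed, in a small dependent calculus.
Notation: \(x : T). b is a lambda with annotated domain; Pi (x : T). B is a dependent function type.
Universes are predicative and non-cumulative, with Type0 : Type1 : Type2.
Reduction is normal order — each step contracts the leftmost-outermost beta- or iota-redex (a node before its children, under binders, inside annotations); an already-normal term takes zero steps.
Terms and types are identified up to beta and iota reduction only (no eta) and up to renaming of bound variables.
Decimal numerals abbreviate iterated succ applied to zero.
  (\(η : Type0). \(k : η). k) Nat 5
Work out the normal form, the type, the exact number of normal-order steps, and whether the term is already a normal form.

resulting normal form:
  5
the term's type:
  Nat
normal-order step count: 2
already normal: no
first redex: a beta-redex


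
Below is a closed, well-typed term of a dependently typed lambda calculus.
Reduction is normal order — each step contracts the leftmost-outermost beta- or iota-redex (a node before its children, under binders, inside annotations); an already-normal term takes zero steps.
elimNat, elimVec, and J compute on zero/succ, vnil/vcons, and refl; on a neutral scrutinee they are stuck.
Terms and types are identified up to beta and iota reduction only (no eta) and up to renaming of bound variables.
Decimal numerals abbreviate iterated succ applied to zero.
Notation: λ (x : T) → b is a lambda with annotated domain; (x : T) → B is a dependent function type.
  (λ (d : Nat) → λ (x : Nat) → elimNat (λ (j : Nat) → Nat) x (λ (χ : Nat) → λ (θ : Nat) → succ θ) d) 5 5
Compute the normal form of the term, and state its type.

reduced normal form:
  10
type:
  Nat
observation: 18 normal-order steps normalize the term, beginning with a beta-redex.


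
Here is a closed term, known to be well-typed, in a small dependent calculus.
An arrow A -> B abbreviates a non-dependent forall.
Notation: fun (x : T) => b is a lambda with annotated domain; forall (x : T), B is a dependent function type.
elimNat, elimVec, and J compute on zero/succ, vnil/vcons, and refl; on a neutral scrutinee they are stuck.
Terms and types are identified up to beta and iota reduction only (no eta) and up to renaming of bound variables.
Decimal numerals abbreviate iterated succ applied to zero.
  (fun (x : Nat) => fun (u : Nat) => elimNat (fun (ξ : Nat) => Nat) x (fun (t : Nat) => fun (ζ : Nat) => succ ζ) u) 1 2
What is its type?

the term's type:
  Nat


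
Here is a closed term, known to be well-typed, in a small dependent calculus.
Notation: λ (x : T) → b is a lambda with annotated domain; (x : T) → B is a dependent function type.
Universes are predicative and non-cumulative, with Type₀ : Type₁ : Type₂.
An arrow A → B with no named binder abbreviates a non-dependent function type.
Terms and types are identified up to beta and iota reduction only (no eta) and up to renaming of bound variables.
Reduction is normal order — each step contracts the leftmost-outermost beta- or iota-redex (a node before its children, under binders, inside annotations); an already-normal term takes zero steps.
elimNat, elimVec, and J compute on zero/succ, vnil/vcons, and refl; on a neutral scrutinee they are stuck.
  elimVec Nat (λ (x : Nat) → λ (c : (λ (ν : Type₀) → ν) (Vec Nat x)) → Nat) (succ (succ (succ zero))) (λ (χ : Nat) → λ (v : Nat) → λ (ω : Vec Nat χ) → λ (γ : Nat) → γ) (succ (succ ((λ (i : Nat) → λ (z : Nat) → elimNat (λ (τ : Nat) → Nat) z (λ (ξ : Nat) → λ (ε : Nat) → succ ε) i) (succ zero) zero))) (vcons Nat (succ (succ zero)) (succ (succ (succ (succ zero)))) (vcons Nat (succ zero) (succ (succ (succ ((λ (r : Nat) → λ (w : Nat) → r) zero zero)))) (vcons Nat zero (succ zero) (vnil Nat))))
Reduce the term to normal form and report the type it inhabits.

normal form:
  succ (succ (succ zero))
type:
  Nat


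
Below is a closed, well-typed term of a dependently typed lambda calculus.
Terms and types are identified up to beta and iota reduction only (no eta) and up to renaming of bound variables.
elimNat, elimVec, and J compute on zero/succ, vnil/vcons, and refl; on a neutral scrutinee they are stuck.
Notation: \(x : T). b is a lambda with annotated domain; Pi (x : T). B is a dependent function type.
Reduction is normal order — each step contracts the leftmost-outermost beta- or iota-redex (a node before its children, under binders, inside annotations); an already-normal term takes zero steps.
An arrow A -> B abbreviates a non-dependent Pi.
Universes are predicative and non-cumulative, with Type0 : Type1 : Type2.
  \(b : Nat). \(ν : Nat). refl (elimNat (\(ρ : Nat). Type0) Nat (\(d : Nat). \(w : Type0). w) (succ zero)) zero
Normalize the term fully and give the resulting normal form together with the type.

reduced normal form:
  \(b : Nat). \(ν : Nat). refl Nat zero
inferred type:
  Nat -> Nat -> Eq Nat zero zero


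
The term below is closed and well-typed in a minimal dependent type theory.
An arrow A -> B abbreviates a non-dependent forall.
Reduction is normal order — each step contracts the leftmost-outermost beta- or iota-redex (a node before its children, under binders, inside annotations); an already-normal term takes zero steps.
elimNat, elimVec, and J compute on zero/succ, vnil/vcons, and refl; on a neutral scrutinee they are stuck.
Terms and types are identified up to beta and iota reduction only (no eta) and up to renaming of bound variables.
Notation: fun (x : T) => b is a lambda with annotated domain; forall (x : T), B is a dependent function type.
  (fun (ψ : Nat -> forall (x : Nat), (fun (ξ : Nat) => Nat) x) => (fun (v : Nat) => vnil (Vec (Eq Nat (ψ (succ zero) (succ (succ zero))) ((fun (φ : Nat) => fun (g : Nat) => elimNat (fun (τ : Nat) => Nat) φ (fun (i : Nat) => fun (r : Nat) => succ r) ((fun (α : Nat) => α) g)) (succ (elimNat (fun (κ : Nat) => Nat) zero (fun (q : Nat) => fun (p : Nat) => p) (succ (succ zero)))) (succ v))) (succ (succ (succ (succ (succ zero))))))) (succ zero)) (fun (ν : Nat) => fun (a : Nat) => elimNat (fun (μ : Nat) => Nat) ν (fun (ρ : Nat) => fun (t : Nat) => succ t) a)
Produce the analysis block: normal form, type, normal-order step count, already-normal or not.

resulting normal form:
  vnil (Vec (Eq Nat (succ (succ (succ zero))) (succ (succ (succ zero)))) (succ (succ (succ (succ (succ zero))))))
type:
  Vec (Vec (Eq Nat (succ (succ (succ zero))) (succ (succ (succ zero)))) (succ (succ (succ (succ (succ zero)))))) zero
reduction steps (normal order): 28
term was already normal: no
first redex: a beta-redex
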